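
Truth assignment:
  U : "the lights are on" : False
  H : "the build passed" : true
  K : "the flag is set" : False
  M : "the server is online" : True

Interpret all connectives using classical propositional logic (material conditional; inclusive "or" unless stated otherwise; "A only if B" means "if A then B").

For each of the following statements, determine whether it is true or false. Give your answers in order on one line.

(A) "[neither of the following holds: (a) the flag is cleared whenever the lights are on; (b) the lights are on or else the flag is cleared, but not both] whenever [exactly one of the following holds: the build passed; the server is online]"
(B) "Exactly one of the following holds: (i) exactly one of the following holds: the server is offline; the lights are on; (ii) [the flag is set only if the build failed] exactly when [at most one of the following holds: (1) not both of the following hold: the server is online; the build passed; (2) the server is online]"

(A): Parsed as (H ⊕ M) → ((U → ¬K) ↓ (U ⊕ ¬K))

H ⊕ M = T ⊕ T = F
¬K = ¬F = T
U → ¬K = F → T = T
¬K = ¬F = T
U ⊕ ¬K = F ⊕ T = T
(U → ¬K) ↓ (U ⊕ ¬K) = T ↓ T = F
(H ⊕ M) → ((U → ¬K) ↓ (U ⊕ ¬K)) = F → F = T
Hence (A) is true.

(B): This is (¬M ⊕ U) ⊕ ((K → ¬H) ↔ ((M ↑ H) ↑ M)).

¬M = ¬T = F
¬M ⊕ U = F ⊕ F = F
¬H = ¬T = F
K → ¬H = F → F = T
M ↑ H = T ↑ T = F
(M ↑ H) ↑ M = F ↑ T = T
(K → ¬H) ↔ ((M ↑ H) ↑ M) = T ↔ T = T
(¬M ⊕ U) ⊕ ((K → ¬H) ↔ ((M ↑ H) ↑ M)) = F ⊕ T = T
Hence (B) is true.

(A) true, (B) true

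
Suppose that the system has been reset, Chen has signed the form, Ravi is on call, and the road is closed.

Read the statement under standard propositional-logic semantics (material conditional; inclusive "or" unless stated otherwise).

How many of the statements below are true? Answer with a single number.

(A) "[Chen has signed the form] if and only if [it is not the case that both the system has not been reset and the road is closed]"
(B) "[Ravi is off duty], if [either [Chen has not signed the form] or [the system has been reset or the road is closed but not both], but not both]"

Let M = "Chen has signed the form" (T), Q = "the system has been reset" (T), H = "the road is closed" (T), U = "Ravi is on call" (T).

(A): This is M <-> (~Q nand H).

~Q = ~T = F
~Q nand H = F nand T = T
M <-> (~Q nand H) = T <-> T = T
So (A) is true.

(B): This is (~M xor (Q xor H)) -> ~U.

~M = ~T = F
Q xor H = T xor T = F
~M xor (Q xor H) = F xor F = F
~U = ~T = F
(~M xor (Q xor H)) -> ~U = F -> F = T
So (B) is true.

Count: 2.

2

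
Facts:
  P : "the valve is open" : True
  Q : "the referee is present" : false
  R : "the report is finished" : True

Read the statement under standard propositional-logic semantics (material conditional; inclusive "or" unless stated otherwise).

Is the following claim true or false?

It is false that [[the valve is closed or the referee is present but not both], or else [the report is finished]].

This is ~((~P xor Q) | R).

~P = ~T = F
~P xor Q = F xor F = F
(~P xor Q) | R = F | T = T
~((~P xor Q) | R) = ~T = F

The statement is false.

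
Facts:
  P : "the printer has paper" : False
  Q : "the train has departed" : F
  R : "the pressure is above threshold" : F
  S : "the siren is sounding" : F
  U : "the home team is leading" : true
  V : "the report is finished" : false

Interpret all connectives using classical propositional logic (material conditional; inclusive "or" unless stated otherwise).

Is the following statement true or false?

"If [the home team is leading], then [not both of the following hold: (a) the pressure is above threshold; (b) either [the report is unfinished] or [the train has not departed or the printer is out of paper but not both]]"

True.

Formalization: U -> (R nand (~V | (~Q xor ~P)))

~V = ~F = T
~Q = ~F = T
~P = ~F = T
~Q xor ~P = T xor T = F
~V | (~Q xor ~P) = T | F = T
R nand (~V | (~Q xor ~P)) = F nand T = T
U -> (R nand (~V | (~Q xor ~P))) = T -> T = T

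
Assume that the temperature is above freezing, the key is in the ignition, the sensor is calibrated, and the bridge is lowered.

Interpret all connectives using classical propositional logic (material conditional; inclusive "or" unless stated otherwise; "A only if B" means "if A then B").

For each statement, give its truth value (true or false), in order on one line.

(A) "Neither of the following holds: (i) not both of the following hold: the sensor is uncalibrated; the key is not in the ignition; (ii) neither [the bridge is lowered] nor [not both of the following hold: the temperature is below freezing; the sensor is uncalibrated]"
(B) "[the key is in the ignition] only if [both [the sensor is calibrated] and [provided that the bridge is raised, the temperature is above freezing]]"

Let R = "the sensor is calibrated" (T), Q = "the key is in the ignition" (T), S = "the bridge is raised" (F), P = "the temperature is below freezing" (F).

(A): Parsed as (~R nand ~Q) nor (~S nor (P nand ~R))

~R = ~T = F
~Q = ~T = F
~R nand ~Q = F nand F = T
~S = ~F = T
~R = ~T = F
P nand ~R = F nand F = T
~S nor (P nand ~R) = T nor T = F
(~R nand ~Q) nor (~S nor (P nand ~R)) = T nor F = F
So (A) is false.

(B): Parsed as Q -> (R & (S -> ~P))

~P = ~F = T
S -> ~P = F -> T = T
R & (S -> ~P) = T & T = T
Q -> (R & (S -> ~P)) = T -> T = T
Hence (B) is true.

(A) False / (B) True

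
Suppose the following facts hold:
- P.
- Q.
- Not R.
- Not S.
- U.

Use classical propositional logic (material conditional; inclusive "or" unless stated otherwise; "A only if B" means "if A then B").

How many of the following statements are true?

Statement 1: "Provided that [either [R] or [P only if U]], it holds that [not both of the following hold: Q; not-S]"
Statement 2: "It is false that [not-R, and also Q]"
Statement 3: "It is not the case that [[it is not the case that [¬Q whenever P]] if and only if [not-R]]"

0

Statement 1: This is (R | (P -> U)) -> (Q nand ~S).

P -> U = T -> T = T
R | (P -> U) = F | T = T
~S = ~F = T
Q nand ~S = T nand T = F
(R | (P -> U)) -> (Q nand ~S) = T -> F = F
Thus Statement 1 is false.

Statement 2: Parsed as ~(~R & Q)

~R = ~F = T
~R & Q = T & T = T
~(~R & Q) = ~T = F
So Statement 2 is false.

Statement 3: Formalization: ~(~(P -> ~Q) <-> ~R)

~Q = ~T = F
P -> ~Q = T -> F = F
~(P -> ~Q) = ~F = T
~R = ~F = T
~(P -> ~Q) <-> ~R = T <-> T = T
~(~(P -> ~Q) <-> ~R) = ~T = F
Thus Statement 3 is false.

0 of the 3 statements are true (none).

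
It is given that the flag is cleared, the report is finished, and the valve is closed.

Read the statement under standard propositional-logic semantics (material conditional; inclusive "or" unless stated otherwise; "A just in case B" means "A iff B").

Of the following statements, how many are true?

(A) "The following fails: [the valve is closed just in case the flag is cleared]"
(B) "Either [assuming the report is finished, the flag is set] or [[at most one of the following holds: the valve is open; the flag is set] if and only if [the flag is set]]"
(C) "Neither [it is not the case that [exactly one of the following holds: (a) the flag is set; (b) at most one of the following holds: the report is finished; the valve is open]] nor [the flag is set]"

1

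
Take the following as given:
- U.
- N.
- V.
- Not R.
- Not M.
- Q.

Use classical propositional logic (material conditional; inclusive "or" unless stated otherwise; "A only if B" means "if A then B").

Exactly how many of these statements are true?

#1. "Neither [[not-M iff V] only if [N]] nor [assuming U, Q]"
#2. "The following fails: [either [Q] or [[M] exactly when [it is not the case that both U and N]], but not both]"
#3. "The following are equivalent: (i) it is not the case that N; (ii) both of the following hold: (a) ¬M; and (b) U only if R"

2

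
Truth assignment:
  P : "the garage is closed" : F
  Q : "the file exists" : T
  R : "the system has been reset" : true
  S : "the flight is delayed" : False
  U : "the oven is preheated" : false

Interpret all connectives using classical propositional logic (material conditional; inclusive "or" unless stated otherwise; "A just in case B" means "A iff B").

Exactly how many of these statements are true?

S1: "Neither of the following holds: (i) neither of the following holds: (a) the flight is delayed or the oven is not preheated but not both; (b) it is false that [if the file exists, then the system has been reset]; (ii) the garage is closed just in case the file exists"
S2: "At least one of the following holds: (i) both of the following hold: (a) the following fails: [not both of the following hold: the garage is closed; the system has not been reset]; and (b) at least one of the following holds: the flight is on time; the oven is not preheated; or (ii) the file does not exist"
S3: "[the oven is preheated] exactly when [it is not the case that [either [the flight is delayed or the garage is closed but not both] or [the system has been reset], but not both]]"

S1: Parsed as ((S xor not U) nor not (Q -> R)) nor (P iff Q)

not U = not False = True
S xor not U = False xor True = True
Q -> R = True -> True = True
not (Q -> R) = not True = False
(S xor not U) nor not (Q -> R) = True nor False = False
P iff Q = False iff True = False
((S xor not U) nor not (Q -> R)) nor (P iff Q) = False nor False = True
Hence S1 is true.

S2: In symbols: (not (P nand not R) and (not S or not U)) or not Q

not R = not True = False
P nand not R = False nand False = True
not (P nand not R) = not True = False
not S = not False = True
not U = not False = True
not S or not U = True or True = True
not (P nand not R) and (not S or not U) = False and True = False
not Q = not True = False
(not (P nand not R) and (not S or not U)) or not Q = False or False = False
Thus S2 is false.

S3: Formalization: U iff not ((S xor P) xor R)

S xor P = False xor False = False
(S xor P) xor R = False xor True = True
not ((S xor P) xor R) = not True = False
U iff not ((S xor P) xor R) = False iff False = True
So S3 is true.

2 of the 3 statements are true (S1, S3).

2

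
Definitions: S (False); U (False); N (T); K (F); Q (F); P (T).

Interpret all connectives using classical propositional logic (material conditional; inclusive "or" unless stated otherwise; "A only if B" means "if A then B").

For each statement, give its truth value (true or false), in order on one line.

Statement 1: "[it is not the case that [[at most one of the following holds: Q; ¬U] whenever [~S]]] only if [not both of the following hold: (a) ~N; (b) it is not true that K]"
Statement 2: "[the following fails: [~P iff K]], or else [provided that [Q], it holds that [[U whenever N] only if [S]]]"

Statement 1 True / Statement 2 True

Statement 1: This is ¬(¬S → (Q ↑ ¬U)) → (¬N ↑ ¬K).

¬S = ¬F = T
¬U = ¬F = T
Q ↑ ¬U = F ↑ T = T
¬S → (Q ↑ ¬U) = T → T = T
¬(¬S → (Q ↑ ¬U)) = ¬T = F
¬N = ¬T = F
¬K = ¬F = T
¬N ↑ ¬K = F ↑ T = T
¬(¬S → (Q ↑ ¬U)) → (¬N ↑ ¬K) = F → T = T
Hence Statement 1 is true.

Statement 2: In symbols: ¬(¬P ↔ K) ∨ (Q → ((N → U) → S))

¬P = ¬T = F
¬P ↔ K = F ↔ F = T
¬(¬P ↔ K) = ¬T = F
N → U = T → F = F
(N → U) → S = F → F = T
Q → ((N → U) → S) = F → T = T
¬(¬P ↔ K) ∨ (Q → ((N → U) → S)) = F ∨ T = T
Hence Statement 2 is true.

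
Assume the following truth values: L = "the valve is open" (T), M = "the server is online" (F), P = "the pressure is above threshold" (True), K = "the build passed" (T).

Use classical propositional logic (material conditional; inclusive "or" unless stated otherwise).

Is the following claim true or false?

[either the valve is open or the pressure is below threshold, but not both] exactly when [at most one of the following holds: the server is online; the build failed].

True.

In symbols: (L xor ~P) <-> (M nand ~K)

~P = ~T = F
L xor ~P = T xor F = T
~K = ~T = F
M nand ~K = F nand F = T
(L xor ~P) <-> (M nand ~K) = T <-> T = T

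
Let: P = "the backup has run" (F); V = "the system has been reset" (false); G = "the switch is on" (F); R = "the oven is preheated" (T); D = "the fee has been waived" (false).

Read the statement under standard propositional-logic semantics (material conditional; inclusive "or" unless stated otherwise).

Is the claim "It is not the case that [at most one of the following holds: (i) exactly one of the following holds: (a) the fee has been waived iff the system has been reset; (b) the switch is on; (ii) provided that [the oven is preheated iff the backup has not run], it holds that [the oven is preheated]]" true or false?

True.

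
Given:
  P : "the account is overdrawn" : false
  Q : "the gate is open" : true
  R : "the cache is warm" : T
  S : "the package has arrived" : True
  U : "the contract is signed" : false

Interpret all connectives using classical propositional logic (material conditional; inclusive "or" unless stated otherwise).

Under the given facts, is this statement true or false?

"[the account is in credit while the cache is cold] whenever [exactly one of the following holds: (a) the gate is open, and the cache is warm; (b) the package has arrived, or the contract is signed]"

Parsed as ((Q & R) xor (S | U)) -> (~P & ~R)

Q & R = T & T = T
S | U = T | F = T
(Q & R) xor (S | U) = T xor T = F
~P = ~F = T
~R = ~T = F
~P & ~R = T & F = F
((Q & R) xor (S | U)) -> (~P & ~R) = F -> F = T

True.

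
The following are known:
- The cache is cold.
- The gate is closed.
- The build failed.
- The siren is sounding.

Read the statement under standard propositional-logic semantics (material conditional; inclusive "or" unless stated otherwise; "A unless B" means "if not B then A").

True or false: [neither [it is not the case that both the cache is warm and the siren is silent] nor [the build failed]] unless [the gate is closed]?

Let N = "the cache is warm" (F), R = "the siren is sounding" (T), K = "the build passed" (F), H = "the gate is open" (F).
Formalization: ((N ↑ ¬R) ↓ ¬K) ∨ ¬H

¬R = ¬T = F
N ↑ ¬R = F ↑ F = T
¬K = ¬F = T
(N ↑ ¬R) ↓ ¬K = T ↓ T = F
¬H = ¬F = T
((N ↑ ¬R) ↓ ¬K) ∨ ¬H = F ∨ T = T

The statement is true.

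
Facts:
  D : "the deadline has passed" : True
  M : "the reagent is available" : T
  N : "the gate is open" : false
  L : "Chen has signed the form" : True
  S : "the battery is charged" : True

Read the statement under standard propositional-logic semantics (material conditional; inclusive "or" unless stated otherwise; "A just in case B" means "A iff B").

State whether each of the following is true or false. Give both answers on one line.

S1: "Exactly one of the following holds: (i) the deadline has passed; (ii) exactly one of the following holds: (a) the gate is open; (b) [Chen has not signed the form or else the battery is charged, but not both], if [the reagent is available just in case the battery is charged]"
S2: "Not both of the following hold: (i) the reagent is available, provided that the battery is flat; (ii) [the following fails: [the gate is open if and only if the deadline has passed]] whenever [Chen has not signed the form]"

S1: Formalization: D xor (N xor ((M iff S) -> (not L xor S)))

M iff S = True iff True = True
not L = not True = False
not L xor S = False xor True = True
(M iff S) -> (not L xor S) = True -> True = True
N xor ((M iff S) -> (not L xor S)) = False xor True = True
D xor (N xor ((M iff S) -> (not L xor S))) = True xor True = False
Hence S1 is false.

S2: In symbols: (not S -> M) nand (not L -> not (N iff D))

not S = not True = False
not S -> M = False -> True = True
not L = not True = False
N iff D = False iff True = False
not (N iff D) = not False = True
not L -> not (N iff D) = False -> True = True
(not S -> M) nand (not L -> not (N iff D)) = True nand True = False
Hence S2 is false.

S1 false; S2 false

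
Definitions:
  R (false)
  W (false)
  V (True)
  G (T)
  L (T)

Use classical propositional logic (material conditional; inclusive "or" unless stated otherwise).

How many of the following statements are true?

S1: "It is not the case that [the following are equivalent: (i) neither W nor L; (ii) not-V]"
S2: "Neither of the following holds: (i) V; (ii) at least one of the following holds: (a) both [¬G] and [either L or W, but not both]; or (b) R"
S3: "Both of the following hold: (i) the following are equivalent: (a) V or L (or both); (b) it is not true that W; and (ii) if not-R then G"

S1: This is ¬((W ↓ L) ↔ ¬V).

W ↓ L = F ↓ T = F
¬V = ¬T = F
(W ↓ L) ↔ ¬V = F ↔ F = T
¬((W ↓ L) ↔ ¬V) = ¬T = F
Thus S1 is false.

S2: Parsed as V ↓ ((¬G ∧ (L ⊕ W)) ∨ R)

¬G = ¬T = F
L ⊕ W = T ⊕ F = T
¬G ∧ (L ⊕ W) = F ∧ T = F
(¬G ∧ (L ⊕ W)) ∨ R = F ∨ F = F
V ↓ ((¬G ∧ (L ⊕ W)) ∨ R) = T ↓ F = F
Hence S2 is false.

S3: This is ((V ∨ L) ↔ ¬W) ∧ (¬R → G).

V ∨ L = T ∨ T = T
¬W = ¬F = T
(V ∨ L) ↔ ¬W = T ↔ T = T
¬R = ¬F = T
¬R → G = T → T = T
((V ∨ L) ↔ ¬W) ∧ (¬R → G) = T ∧ T = T
Thus S3 is true.

1 of the 3 statements is true (S3).

1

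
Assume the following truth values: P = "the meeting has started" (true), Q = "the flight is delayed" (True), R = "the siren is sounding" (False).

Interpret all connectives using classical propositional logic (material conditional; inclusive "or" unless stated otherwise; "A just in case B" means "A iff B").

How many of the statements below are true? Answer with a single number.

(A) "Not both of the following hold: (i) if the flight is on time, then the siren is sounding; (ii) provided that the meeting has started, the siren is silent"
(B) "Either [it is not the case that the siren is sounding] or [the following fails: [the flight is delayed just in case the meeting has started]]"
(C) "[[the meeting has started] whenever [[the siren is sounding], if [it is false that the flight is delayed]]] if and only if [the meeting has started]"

(A): This is (~Q -> R) nand (P -> ~R).

~Q = ~T = F
~Q -> R = F -> F = T
~R = ~F = T
P -> ~R = T -> T = T
(~Q -> R) nand (P -> ~R) = T nand T = F
Thus (A) is false.

(B): In symbols: ~R | ~(Q <-> P)

~R = ~F = T
Q <-> P = T <-> T = T
~(Q <-> P) = ~T = F
~R | ~(Q <-> P) = T | F = T
So (B) is true.

(C): This is ((~Q -> R) -> P) <-> P.

~Q = ~T = F
~Q -> R = F -> F = T
(~Q -> R) -> P = T -> T = T
((~Q -> R) -> P) <-> P = T <-> T = T
Hence (C) is true.

Count: 2.

2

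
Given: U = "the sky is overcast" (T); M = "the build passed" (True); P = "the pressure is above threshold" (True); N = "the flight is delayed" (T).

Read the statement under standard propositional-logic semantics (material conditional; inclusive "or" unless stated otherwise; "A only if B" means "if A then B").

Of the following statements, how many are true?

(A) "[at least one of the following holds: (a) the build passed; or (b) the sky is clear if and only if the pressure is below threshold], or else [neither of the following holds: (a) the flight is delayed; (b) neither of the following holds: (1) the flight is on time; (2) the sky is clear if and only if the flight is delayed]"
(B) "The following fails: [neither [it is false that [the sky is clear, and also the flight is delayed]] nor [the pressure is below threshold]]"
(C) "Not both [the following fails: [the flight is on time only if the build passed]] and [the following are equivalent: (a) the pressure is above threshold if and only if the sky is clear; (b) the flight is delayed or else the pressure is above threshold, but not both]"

3

(A): Parsed as (M or (not U iff not P)) or (N nor (not N nor (not U iff N)))

not U = not True = False
not P = not True = False
not U iff not P = False iff False = True
M or (not U iff not P) = True or True = True
not N = not True = False
not U = not True = False
not U iff N = False iff True = False
not N nor (not U iff N) = False nor False = True
N nor (not N nor (not U iff N)) = True nor True = False
(M or (not U iff not P)) or (N nor (not N nor (not U iff N))) = True or False = True
Hence (A) is true.

(B): This is not (not (not U and N) nor not P).

not U = not True = False
not U and N = False and True = False
not (not U and N) = not False = True
not P = not True = False
not (not U and N) nor not P = True nor False = False
not (not (not U and N) nor not P) = not False = True
So (B) is true.

(C): Formalization: not (not N -> M) nand ((P iff not U) iff (N xor P))

not N = not True = False
not N -> M = False -> True = True
not (not N -> M) = not True = False
not U = not True = False
P iff not U = True iff False = False
N xor P = True xor True = False
(P iff not U) iff (N xor P) = False iff False = True
not (not N -> M) nand ((P iff not U) iff (N xor P)) = False nand True = True
Thus (C) is true.

Count: 3.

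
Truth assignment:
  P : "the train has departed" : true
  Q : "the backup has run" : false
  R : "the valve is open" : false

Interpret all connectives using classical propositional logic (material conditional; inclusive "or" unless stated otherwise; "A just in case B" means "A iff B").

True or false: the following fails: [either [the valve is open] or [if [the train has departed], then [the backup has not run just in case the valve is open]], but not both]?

Values: R=F, P=T, Q=F.
Formalization: ¬(R ⊕ (P → (¬Q ↔ R)))

¬Q = ¬F = T
¬Q ↔ R = T ↔ F = F
P → (¬Q ↔ R) = T → F = F
R ⊕ (P → (¬Q ↔ R)) = F ⊕ F = F
¬(R ⊕ (P → (¬Q ↔ R))) = ¬F = T

The statement is true.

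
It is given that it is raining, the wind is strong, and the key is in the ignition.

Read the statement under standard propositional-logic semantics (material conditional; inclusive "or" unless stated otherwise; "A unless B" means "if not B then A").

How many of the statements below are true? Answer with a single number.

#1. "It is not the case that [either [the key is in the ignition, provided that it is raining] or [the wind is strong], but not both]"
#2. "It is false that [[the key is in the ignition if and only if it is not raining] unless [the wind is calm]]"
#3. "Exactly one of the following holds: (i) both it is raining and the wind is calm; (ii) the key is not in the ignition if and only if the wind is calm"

Let D = "it is raining" (T), G = "the key is in the ignition" (T), R = "the wind is strong" (T).

#1: Parsed as ~((D -> G) xor R)

D -> G = T -> T = T
(D -> G) xor R = T xor T = F
~((D -> G) xor R) = ~F = T
Thus #1 is true.

#2: In symbols: ~((G <-> ~D) | ~R)

~D = ~T = F
G <-> ~D = T <-> F = F
~R = ~T = F
(G <-> ~D) | ~R = F | F = F
~((G <-> ~D) | ~R) = ~F = T
Thus #2 is true.

#3: In symbols: (D & ~R) xor (~G <-> ~R)

~R = ~T = F
D & ~R = T & F = F
~G = ~T = F
~R = ~T = F
~G <-> ~R = F <-> F = T
(D & ~R) xor (~G <-> ~R) = F xor T = T
Thus #3 is true.

True statements: 3.

3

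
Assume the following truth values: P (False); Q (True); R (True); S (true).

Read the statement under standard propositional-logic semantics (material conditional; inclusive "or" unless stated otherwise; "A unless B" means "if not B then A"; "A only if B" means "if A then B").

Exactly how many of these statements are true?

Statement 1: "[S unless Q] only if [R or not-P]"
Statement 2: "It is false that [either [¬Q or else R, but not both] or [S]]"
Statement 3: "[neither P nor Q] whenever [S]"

1

Statement 1: In symbols: (S ∨ Q) → (R ∨ ¬P)

S ∨ Q = T ∨ T = T
¬P = ¬F = T
R ∨ ¬P = T ∨ T = T
(S ∨ Q) → (R ∨ ¬P) = T → T = T
Thus Statement 1 is true.

Statement 2: Parsed as ¬((¬Q ⊕ R) ∨ S)

¬Q = ¬T = F
¬Q ⊕ R = F ⊕ T = T
(¬Q ⊕ R) ∨ S = T ∨ T = T
¬((¬Q ⊕ R) ∨ S) = ¬T = F
Hence Statement 2 is false.

Statement 3: Parsed as S → (P ↓ Q)

P ↓ Q = F ↓ T = F
S → (P ↓ Q) = T → F = F
Thus Statement 3 is false.

1 of the 3 statements is true (Statement 1).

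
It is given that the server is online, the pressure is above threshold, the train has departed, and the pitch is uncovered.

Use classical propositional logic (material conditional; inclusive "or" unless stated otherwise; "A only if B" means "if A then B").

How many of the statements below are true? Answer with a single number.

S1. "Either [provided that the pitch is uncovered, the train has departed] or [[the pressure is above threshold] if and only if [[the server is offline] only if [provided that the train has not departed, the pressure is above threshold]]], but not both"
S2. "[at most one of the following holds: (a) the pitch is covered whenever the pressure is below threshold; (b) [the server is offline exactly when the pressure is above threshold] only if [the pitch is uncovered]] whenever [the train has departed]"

0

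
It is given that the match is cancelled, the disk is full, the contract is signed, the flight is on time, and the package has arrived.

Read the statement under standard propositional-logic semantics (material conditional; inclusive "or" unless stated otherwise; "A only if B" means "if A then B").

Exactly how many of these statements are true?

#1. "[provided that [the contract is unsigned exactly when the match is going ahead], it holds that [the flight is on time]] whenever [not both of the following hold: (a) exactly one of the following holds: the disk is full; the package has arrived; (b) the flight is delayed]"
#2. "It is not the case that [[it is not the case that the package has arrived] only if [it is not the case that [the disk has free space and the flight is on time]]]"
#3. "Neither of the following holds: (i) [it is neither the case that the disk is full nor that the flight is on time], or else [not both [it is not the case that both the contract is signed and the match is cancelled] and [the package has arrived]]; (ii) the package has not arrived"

Let L = "the disk is full" (T), R = "the package has arrived" (T), M = "the flight is delayed" (F), N = "the contract is signed" (T), H = "the match is cancelled" (T).

#1: Parsed as ((L ⊕ R) ↑ M) → ((¬N ↔ ¬H) → ¬M)

L ⊕ R = T ⊕ T = F
(L ⊕ R) ↑ M = F ↑ F = T
¬N = ¬T = F
¬H = ¬T = F
¬N ↔ ¬H = F ↔ F = T
¬M = ¬F = T
(¬N ↔ ¬H) → ¬M = T → T = T
((L ⊕ R) ↑ M) → ((¬N ↔ ¬H) → ¬M) = T → T = T
So #1 is true.

#2: In symbols: ¬(¬R → ¬(¬L ∧ ¬M))

¬R = ¬T = F
¬L = ¬T = F
¬M = ¬F = T
¬L ∧ ¬M = F ∧ T = F
¬(¬L ∧ ¬M) = ¬F = T
¬R → ¬(¬L ∧ ¬M) = F → T = T
¬(¬R → ¬(¬L ∧ ¬M)) = ¬T = F
Hence #2 is false.

#3: Formalization: ((L ↓ ¬M) ∨ ((N ↑ H) ↑ R)) ↓ ¬R

¬M = ¬F = T
L ↓ ¬M = T ↓ T = F
N ↑ H = T ↑ T = F
(N ↑ H) ↑ R = F ↑ T = T
(L ↓ ¬M) ∨ ((N ↑ H) ↑ R) = F ∨ T = T
¬R = ¬T = F
((L ↓ ¬M) ∨ ((N ↑ H) ↑ R)) ↓ ¬R = T ↓ F = F
Thus #3 is false.

Count: 1.

1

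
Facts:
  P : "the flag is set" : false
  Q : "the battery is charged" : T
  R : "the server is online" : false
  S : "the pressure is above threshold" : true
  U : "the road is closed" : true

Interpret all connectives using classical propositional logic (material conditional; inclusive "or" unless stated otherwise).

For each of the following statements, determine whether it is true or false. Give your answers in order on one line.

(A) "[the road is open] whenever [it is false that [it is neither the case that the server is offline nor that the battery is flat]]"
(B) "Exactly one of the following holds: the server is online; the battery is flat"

(A): This is ¬(¬R ↓ ¬Q) → ¬U.

¬R = ¬F = T
¬Q = ¬T = F
¬R ↓ ¬Q = T ↓ F = F
¬(¬R ↓ ¬Q) = ¬F = T
¬U = ¬T = F
¬(¬R ↓ ¬Q) → ¬U = T → F = F
Thus (A) is false.

(B): Parsed as R ⊕ ¬Q

¬Q = ¬T = F
R ⊕ ¬Q = F ⊕ F = F
Hence (B) is false.

(A) False / (B) False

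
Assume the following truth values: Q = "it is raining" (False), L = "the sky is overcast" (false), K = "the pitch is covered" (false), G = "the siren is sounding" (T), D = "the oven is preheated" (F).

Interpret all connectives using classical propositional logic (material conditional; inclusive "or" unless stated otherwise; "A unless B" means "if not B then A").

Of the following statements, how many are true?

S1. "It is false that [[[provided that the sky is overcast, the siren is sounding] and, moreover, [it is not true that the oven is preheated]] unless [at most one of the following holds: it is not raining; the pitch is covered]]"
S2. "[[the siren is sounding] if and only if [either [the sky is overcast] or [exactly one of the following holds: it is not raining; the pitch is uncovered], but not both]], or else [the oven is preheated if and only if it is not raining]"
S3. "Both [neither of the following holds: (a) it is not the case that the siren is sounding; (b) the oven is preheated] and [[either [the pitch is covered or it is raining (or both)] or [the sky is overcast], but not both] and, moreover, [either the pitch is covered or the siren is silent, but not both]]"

0

S1: This is not (((L -> G) and not D) or (not Q nand K)).

L -> G = False -> True = True
not D = not False = True
(L -> G) and not D = True and True = True
not Q = not False = True
not Q nand K = True nand False = True
((L -> G) and not D) or (not Q nand K) = True or True = True
not (((L -> G) and not D) or (not Q nand K)) = not True = False
Thus S1 is false.

S2: This is (G iff (L xor (not Q xor not K))) or (D iff not Q).

not Q = not False = True
not K = not False = True
not Q xor not K = True xor True = False
L xor (not Q xor not K) = False xor False = False
G iff (L xor (not Q xor not K)) = True iff False = False
not Q = not False = True
D iff not Q = False iff True = False
(G iff (L xor (not Q xor not K))) or (D iff not Q) = False or False = False
Hence S2 is false.

S3: Formalization: (not G nor D) and (((K or Q) xor L) and (K xor not G))

not G = not True = False
not G nor D = False nor False = True
K or Q = False or False = False
(K or Q) xor L = False xor False = False
not G = not True = False
K xor not G = False xor False = False
((K or Q) xor L) and (K xor not G) = False and False = False
(not G nor D) and (((K or Q) xor L) and (K xor not G)) = True and False = False
Hence S3 is false.

0 of the 3 statements are true (none).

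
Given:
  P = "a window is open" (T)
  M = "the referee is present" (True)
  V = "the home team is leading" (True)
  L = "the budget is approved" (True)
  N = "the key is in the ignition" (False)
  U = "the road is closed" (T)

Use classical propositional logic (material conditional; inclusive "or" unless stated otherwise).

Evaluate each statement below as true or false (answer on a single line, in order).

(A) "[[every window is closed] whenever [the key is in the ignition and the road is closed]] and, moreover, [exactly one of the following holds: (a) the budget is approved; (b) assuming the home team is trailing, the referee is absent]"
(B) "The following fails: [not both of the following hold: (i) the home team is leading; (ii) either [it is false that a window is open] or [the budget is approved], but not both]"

(A) false / (B) true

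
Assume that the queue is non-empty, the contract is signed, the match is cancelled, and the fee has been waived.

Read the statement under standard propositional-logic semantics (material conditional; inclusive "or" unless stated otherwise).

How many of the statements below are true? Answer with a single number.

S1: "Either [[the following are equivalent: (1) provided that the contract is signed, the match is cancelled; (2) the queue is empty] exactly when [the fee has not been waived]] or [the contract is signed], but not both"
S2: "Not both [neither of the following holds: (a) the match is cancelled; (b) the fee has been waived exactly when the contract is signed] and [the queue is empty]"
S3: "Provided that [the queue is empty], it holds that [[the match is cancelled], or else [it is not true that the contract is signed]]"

Let P = "the contract is signed" (True), M = "the match is cancelled" (True), Q = "the queue is empty" (False), R = "the fee has been waived" (True).

S1: Parsed as (((P -> M) iff Q) iff not R) xor P

P -> M = True -> True = True
(P -> M) iff Q = True iff False = False
not R = not True = False
((P -> M) iff Q) iff not R = False iff False = True
(((P -> M) iff Q) iff not R) xor P = True xor True = False
So S1 is false.

S2: Formalization: (M nor (R iff P)) nand Q

R iff P = True iff True = True
M nor (R iff P) = True nor True = False
(M nor (R iff P)) nand Q = False nand False = True
Hence S2 is true.

S3: Parsed as Q -> (M or not P)

not P = not True = False
M or not P = True or False = True
Q -> (M or not P) = False -> True = True
Hence S3 is true.

Count: 2.

2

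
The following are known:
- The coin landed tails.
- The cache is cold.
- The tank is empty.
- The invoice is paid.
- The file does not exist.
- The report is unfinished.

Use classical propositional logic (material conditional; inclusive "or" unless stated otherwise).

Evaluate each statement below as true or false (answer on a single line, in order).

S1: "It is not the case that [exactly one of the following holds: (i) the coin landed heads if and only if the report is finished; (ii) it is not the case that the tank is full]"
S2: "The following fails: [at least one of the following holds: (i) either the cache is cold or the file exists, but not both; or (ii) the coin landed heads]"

S1 T, S2 F

Let P = "the coin landed heads" (F), V = "the report is finished" (F), R = "the tank is full" (F), Q = "the cache is warm" (F), U = "the file exists" (F).

S1: This is ¬((P ↔ V) ⊕ ¬R).

P ↔ V = F ↔ F = T
¬R = ¬F = T
(P ↔ V) ⊕ ¬R = T ⊕ T = F
¬((P ↔ V) ⊕ ¬R) = ¬F = T
Thus S1 is true.

S2: Formalization: ¬((¬Q ⊕ U) ∨ P)

¬Q = ¬F = T
¬Q ⊕ U = T ⊕ F = T
(¬Q ⊕ U) ∨ P = T ∨ F = T
¬((¬Q ⊕ U) ∨ P) = ¬T = F
Hence S2 is false.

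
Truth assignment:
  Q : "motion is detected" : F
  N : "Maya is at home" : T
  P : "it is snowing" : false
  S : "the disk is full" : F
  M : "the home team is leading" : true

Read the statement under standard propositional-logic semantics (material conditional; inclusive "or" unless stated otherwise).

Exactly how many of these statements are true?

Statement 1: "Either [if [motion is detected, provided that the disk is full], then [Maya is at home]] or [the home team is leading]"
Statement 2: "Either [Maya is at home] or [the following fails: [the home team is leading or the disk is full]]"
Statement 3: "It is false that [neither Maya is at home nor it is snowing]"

3

Statement 1: In symbols: ((S -> Q) -> N) or M

S -> Q = False -> False = True
(S -> Q) -> N = True -> True = True
((S -> Q) -> N) or M = True or True = True
So Statement 1 is true.

Statement 2: In symbols: N or not (M or S)

M or S = True or False = True
not (M or S) = not True = False
N or not (M or S) = True or False = True
So Statement 2 is true.

Statement 3: In symbols: not (N nor P)

N nor P = True nor False = False
not (N nor P) = not False = True
Hence Statement 3 is true.

True statements: 3 (Statement 1, Statement 2, Statement 3).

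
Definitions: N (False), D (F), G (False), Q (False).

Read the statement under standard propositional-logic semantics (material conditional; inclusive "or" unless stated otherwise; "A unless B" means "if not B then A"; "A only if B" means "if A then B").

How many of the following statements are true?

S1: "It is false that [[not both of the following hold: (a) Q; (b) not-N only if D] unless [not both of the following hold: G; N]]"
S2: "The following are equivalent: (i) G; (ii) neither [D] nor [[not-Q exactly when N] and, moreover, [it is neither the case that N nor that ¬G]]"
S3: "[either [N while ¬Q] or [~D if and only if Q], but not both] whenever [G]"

S1: Formalization: ~((Q nand (~N -> D)) | (G nand N))

~N = ~F = T
~N -> D = T -> F = F
Q nand (~N -> D) = F nand F = T
G nand N = F nand F = T
(Q nand (~N -> D)) | (G nand N) = T | T = T
~((Q nand (~N -> D)) | (G nand N)) = ~T = F
Hence S1 is false.

S2: Parsed as G <-> (D nor ((~Q <-> N) & (N nor ~G)))

~Q = ~F = T
~Q <-> N = T <-> F = F
~G = ~F = T
N nor ~G = F nor T = F
(~Q <-> N) & (N nor ~G) = F & F = F
D nor ((~Q <-> N) & (N nor ~G)) = F nor F = T
G <-> (D nor ((~Q <-> N) & (N nor ~G))) = F <-> T = F
Hence S2 is false.

S3: In symbols: G -> ((N & ~Q) xor (~D <-> Q))

~Q = ~F = T
N & ~Q = F & T = F
~D = ~F = T
~D <-> Q = T <-> F = F
(N & ~Q) xor (~D <-> Q) = F xor F = F
G -> ((N & ~Q) xor (~D <-> Q)) = F -> F = T
Thus S3 is true.

1 of the 3 statements is true (S3).

1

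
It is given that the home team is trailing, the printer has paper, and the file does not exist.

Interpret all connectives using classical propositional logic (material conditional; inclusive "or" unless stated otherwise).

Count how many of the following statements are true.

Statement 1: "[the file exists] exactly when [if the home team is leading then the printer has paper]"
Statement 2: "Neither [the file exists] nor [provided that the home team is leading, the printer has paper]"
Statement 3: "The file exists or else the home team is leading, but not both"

Let U = "the file exists" (F), W = "the home team is leading" (F), Q = "the printer has paper" (T).

Statement 1: Parsed as U ↔ (W → Q)

W → Q = F → T = T
U ↔ (W → Q) = F ↔ T = F
Hence Statement 1 is false.

Statement 2: Parsed as U ↓ (W → Q)

W → Q = F → T = T
U ↓ (W → Q) = F ↓ T = F
So Statement 2 is false.

Statement 3: This is U ⊕ W.

U ⊕ W = F ⊕ F = F
Thus Statement 3 is false.

0 of the 3 statements are true (none).

0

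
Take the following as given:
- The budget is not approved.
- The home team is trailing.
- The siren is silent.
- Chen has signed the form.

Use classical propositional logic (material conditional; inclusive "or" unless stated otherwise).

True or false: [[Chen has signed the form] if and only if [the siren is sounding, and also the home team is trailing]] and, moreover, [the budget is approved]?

false

Let K = "Chen has signed the form" (True), Q = "the siren is sounding" (False), D = "the home team is leading" (False), R = "the budget is approved" (False).
In symbols: (K iff (Q and not D)) and R

not D = not False = True
Q and not D = False and True = False
K iff (Q and not D) = True iff False = False
(K iff (Q and not D)) and R = False and False = False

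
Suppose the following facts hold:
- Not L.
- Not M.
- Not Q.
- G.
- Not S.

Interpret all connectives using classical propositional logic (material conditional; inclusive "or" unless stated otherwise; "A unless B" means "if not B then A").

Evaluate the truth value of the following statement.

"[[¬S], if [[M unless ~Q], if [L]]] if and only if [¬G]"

False

This is ((L -> (M | ~Q)) -> ~S) <-> ~G.

~Q = ~F = T
M | ~Q = F | T = T
L -> (M | ~Q) = F -> T = T
~S = ~F = T
(L -> (M | ~Q)) -> ~S = T -> T = T
~G = ~T = F
((L -> (M | ~Q)) -> ~S) <-> ~G = T <-> F = F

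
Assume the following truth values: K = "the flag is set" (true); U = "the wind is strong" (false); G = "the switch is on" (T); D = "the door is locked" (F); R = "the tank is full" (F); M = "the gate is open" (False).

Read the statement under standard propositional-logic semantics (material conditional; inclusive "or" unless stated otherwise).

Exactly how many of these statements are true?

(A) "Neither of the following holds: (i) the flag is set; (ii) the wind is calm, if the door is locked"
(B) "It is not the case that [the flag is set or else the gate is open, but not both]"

0

(A): Parsed as K nor (D -> ~U)

~U = ~F = T
D -> ~U = F -> T = T
K nor (D -> ~U) = T nor T = F
Hence (A) is false.

(B): Parsed as ~(K xor M)

K xor M = T xor F = T
~(K xor M) = ~T = F
So (B) is false.

Count: 0.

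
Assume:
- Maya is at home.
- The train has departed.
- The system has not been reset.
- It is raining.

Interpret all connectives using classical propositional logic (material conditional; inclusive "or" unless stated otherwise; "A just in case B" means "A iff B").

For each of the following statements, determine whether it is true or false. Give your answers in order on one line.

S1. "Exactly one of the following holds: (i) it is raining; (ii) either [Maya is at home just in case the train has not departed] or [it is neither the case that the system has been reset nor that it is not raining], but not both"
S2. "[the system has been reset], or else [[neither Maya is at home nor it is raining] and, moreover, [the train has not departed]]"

S1 F / S2 F

Let S = "it is raining" (T), P = "Maya is at home" (T), Q = "the train has departed" (T), R = "the system has been reset" (F).

S1: Parsed as S xor ((P <-> ~Q) xor (R nor ~S))

~Q = ~T = F
P <-> ~Q = T <-> F = F
~S = ~T = F
R nor ~S = F nor F = T
(P <-> ~Q) xor (R nor ~S) = F xor T = T
S xor ((P <-> ~Q) xor (R nor ~S)) = T xor T = F
Hence S1 is false.

S2: This is R | ((P nor S) & ~Q).

P nor S = T nor T = F
~Q = ~T = F
(P nor S) & ~Q = F & F = F
R | ((P nor S) & ~Q) = F | F = F
Thus S2 is false.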